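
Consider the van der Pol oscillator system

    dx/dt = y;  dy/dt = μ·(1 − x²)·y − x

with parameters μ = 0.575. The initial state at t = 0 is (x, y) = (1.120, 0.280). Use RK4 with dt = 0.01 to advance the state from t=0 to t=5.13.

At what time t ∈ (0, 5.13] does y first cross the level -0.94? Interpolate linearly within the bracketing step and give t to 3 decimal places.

t=0.000: state=(1.120, 0.280)
step 1 (dt=0.01): k1=(0.280, -1.161), k2=(0.274, -1.162), k3=(0.274, -1.162), k4=(0.268, -1.163); state += dt/6·(k1+2k2+2k3+k4)
t=0.010: state=(1.123, 0.268)
t=0.020: state=(1.125, 0.257)
t=0.030: state=(1.128, 0.245)
continuing one RK4 step at a time; state shown every 20 steps (Δt=0.2):
t=0.200: state=(1.153, 0.046)
t=0.400: state=(1.139, -0.181)
t=0.600: state=(1.081, -0.396)
t=0.800: state=(0.981, -0.599)
t=1.000: state=(0.842, -0.796)
t=1.140: state=(0.721, -0.932)
next step: t=1.150: state=(0.712, -0.942) — y has crossed -0.94
linear interpolation between t=1.140 (-0.93223) and t=1.150 (-0.94202) → t≈1.148

t = 1.148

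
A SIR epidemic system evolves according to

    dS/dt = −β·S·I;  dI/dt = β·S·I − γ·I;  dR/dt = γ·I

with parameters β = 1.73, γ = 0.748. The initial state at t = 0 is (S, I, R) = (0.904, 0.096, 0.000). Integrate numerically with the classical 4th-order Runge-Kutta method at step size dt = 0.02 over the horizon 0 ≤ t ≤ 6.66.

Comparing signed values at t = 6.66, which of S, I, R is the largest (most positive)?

t=0.000: state=(0.904, 0.096, 0.000)
step 1 (dt=0.02): k1=(-0.150, 0.078, 0.072), k2=(-0.151, 0.079, 0.072), k3=(-0.151, 0.079, 0.072), k4=(-0.152, 0.079, 0.073); state += dt/6·(k1+2k2+2k3+k4)
t=0.020: state=(0.901, 0.098, 0.001)
t=0.040: state=(0.898, 0.099, 0.003)
t=0.060: state=(0.895, 0.101, 0.004)
continuing one RK4 step at a time; state shown every 25 steps (Δt=0.5):
t=0.500: state=(0.817, 0.139, 0.044)
t=1.000: state=(0.710, 0.186, 0.105)
t=1.500: state=(0.594, 0.224, 0.182)
t=2.000: state=(0.484, 0.246, 0.270)
t=2.500: state=(0.390, 0.247, 0.363)
t=3.000: state=(0.317, 0.230, 0.453)
t=3.500: state=(0.263, 0.203, 0.534)
t=4.000: state=(0.224, 0.172, 0.604)
t=4.500: state=(0.195, 0.142, 0.663)
t=5.000: state=(0.175, 0.115, 0.711)
t=5.500: state=(0.160, 0.091, 0.749)
t=6.000: state=(0.149, 0.072, 0.779)
t=6.500: state=(0.141, 0.056, 0.803)
t=6.660: state=(0.139, 0.052, 0.809)
compare at T: S=0.139, I=0.052, R=0.809

largest component: R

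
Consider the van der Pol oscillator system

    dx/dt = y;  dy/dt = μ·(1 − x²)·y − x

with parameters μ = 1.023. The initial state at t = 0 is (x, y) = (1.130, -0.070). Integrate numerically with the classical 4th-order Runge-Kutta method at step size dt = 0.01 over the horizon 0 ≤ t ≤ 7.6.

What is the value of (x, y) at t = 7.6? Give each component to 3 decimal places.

t=0.000: state=(1.130, -0.070)
step 1 (dt=0.01): k1=(-0.070, -1.110), k2=(-0.076, -1.108), k3=(-0.076, -1.108), k4=(-0.081, -1.106); state += dt/6·(k1+2k2+2k3+k4)
t=0.010: state=(1.129, -0.081)
t=0.020: state=(1.128, -0.092)
t=0.030: state=(1.127, -0.103)
continuing one RK4 step at a time; state shown every 25 steps (Δt=0.25):
t=0.250: state=(1.079, -0.336)
t=0.500: state=(0.963, -0.587)
t=0.750: state=(0.784, -0.850)
t=1.000: state=(0.534, -1.160)
t=1.250: state=(0.198, -1.548)
t=1.500: state=(-0.245, -1.990)
t=1.750: state=(-0.783, -2.255)
t=2.000: state=(-1.320, -1.918)
t=2.250: state=(-1.695, -1.044)
t=2.500: state=(-1.851, -0.254)
t=2.750: state=(-1.851, 0.210)
t=3.000: state=(-1.764, 0.461)
t=3.250: state=(-1.627, 0.624)
t=3.500: state=(-1.453, 0.765)
t=3.750: state=(-1.243, 0.926)
t=4.000: state=(-0.986, 1.141)
t=4.250: state=(-0.664, 1.451)
t=4.500: state=(-0.249, 1.898)
t=4.750: state=(0.293, 2.436)
t=5.000: state=(0.945, 2.670)
t=5.250: state=(1.548, 1.994)
t=5.500: state=(1.901, 0.841)
t=5.750: state=(2.003, 0.056)
t=6.000: state=(1.963, -0.323)
t=6.250: state=(1.856, -0.512)
t=6.500: state=(1.712, -0.637)
t=6.750: state=(1.539, -0.752)
t=7.000: state=(1.335, -0.889)
t=7.250: state=(1.091, -1.074)
t=7.500: state=(0.790, -1.344)
t=7.600: state=(0.649, -1.485)

(x, y) = (0.649, -1.485)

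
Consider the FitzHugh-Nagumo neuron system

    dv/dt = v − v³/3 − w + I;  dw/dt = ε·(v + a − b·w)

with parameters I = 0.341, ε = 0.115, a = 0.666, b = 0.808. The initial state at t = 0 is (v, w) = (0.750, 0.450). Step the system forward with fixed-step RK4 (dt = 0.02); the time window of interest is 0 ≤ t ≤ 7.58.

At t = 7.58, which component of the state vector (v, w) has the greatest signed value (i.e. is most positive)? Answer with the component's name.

largest component: w

t=0.000: state=(0.750, 0.450)
step 1 (dt=0.02): k1=(0.500, 0.121), k2=(0.501, 0.121), k3=(0.501, 0.121), k4=(0.502, 0.122); state += dt/6·(k1+2k2+2k3+k4)
t=0.020: state=(0.760, 0.452)
t=0.040: state=(0.770, 0.455)
t=0.060: state=(0.780, 0.457)
continuing one RK4 step at a time; state shown every 25 steps (Δt=0.5):
t=0.500: state=(1.003, 0.516)
t=1.000: state=(1.221, 0.593)
t=1.500: state=(1.358, 0.676)
t=2.000: state=(1.415, 0.761)
t=2.500: state=(1.417, 0.844)
t=3.000: state=(1.387, 0.922)
t=3.500: state=(1.337, 0.994)
t=4.000: state=(1.275, 1.060)
t=4.500: state=(1.203, 1.119)
t=5.000: state=(1.120, 1.171)
t=5.500: state=(1.024, 1.215)
t=6.000: state=(0.909, 1.252)
t=6.500: state=(0.767, 1.280)
t=7.000: state=(0.579, 1.297)
t=7.500: state=(0.309, 1.301)
t=7.580: state=(0.254, 1.300)
compare at T: v=0.254, w=1.300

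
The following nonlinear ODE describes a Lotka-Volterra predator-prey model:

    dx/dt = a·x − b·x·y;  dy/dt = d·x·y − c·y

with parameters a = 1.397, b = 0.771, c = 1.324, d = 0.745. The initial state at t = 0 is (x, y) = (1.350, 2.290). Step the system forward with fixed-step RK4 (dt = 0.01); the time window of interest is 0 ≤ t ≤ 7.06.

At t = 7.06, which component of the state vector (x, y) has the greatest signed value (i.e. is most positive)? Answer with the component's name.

largest component: x

t=0.000: state=(1.350, 2.290)
step 1 (dt=0.01): k1=(-0.498, -0.729), k2=(-0.493, -0.732), k3=(-0.493, -0.732), k4=(-0.488, -0.735); state += dt/6·(k1+2k2+2k3+k4)
t=0.010: state=(1.345, 2.283)
t=0.020: state=(1.340, 2.275)
t=0.030: state=(1.335, 2.268)
continuing one RK4 step at a time; state shown every 25 steps (Δt=0.25):
t=0.250: state=(1.254, 2.094)
t=0.500: state=(1.211, 1.891)
t=0.750: state=(1.215, 1.701)
t=1.000: state=(1.262, 1.538)
t=1.250: state=(1.348, 1.408)
t=1.500: state=(1.471, 1.314)
t=1.750: state=(1.629, 1.259)
t=2.000: state=(1.816, 1.246)
t=2.250: state=(2.021, 1.279)
t=2.500: state=(2.223, 1.364)
t=2.750: state=(2.393, 1.507)
t=3.000: state=(2.491, 1.708)
t=3.250: state=(2.484, 1.953)
t=3.500: state=(2.358, 2.206)
t=3.750: state=(2.140, 2.411)
t=4.000: state=(1.884, 2.519)
t=4.250: state=(1.642, 2.511)
t=4.500: state=(1.448, 2.403)
t=4.750: state=(1.313, 2.230)
t=5.000: state=(1.235, 2.028)
t=5.250: state=(1.208, 1.828)
t=5.500: state=(1.226, 1.645)
t=5.750: state=(1.286, 1.492)
t=6.000: state=(1.384, 1.373)
t=6.250: state=(1.519, 1.292)
t=6.500: state=(1.687, 1.250)
t=6.750: state=(1.881, 1.251)
t=7.000: state=(2.088, 1.300)
t=7.060: state=(2.137, 1.320)
compare at T: x=2.137, y=1.320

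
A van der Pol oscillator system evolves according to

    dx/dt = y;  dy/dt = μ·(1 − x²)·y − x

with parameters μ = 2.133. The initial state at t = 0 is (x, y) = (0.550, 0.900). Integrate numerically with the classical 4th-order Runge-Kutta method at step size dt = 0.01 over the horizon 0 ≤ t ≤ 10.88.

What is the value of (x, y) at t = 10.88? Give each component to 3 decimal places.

t=0.000: state=(0.550, 0.900)
step 1 (dt=0.01): k1=(0.900, 0.789), k2=(0.904, 0.781), k3=(0.904, 0.781), k4=(0.908, 0.772); state += dt/6·(k1+2k2+2k3+k4)
t=0.010: state=(0.559, 0.908)
t=0.020: state=(0.568, 0.915)
t=0.030: state=(0.577, 0.923)
continuing one RK4 step at a time; state shown every 50 steps (Δt=0.5):
t=0.500: state=(1.035, 0.868)
t=1.000: state=(1.279, 0.094)
t=1.500: state=(1.183, -0.427)
t=2.000: state=(0.859, -0.912)
t=2.500: state=(0.134, -2.286)
t=3.000: state=(-1.521, -2.988)
t=3.500: state=(-1.999, 0.112)
t=4.000: state=(-1.869, 0.325)
t=4.500: state=(-1.691, 0.390)
t=5.000: state=(-1.474, 0.486)
t=5.500: state=(-1.189, 0.682)
t=6.000: state=(-0.739, 1.227)
t=6.500: state=(0.282, 3.257)
t=7.000: state=(1.885, 1.343)
t=7.500: state=(1.986, -0.243)
t=8.000: state=(1.834, -0.341)
t=8.500: state=(1.648, -0.407)
t=9.000: state=(1.420, -0.516)
t=9.500: state=(1.111, -0.753)
t=10.000: state=(0.593, -1.471)
t=10.500: state=(-0.668, -3.834)
t=10.880: state=(-1.869, -1.452)

(x, y) = (-1.869, -1.452)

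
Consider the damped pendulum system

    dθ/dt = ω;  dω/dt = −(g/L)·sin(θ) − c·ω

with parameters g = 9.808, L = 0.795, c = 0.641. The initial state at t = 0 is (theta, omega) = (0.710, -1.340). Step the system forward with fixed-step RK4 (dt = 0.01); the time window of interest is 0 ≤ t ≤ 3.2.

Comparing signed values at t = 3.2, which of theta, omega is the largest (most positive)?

t=0.000: state=(0.710, -1.340)
step 1 (dt=0.01): k1=(-1.340, -7.183), k2=(-1.376, -7.097), k3=(-1.375, -7.096), k4=(-1.411, -7.008); state += dt/6·(k1+2k2+2k3+k4)
t=0.010: state=(0.696, -1.411)
t=0.020: state=(0.682, -1.480)
t=0.030: state=(0.667, -1.547)
continuing one RK4 step at a time; state shown every 20 steps (Δt=0.2):
t=0.200: state=(0.326, -2.343)
t=0.400: state=(-0.152, -2.244)
t=0.600: state=(-0.506, -1.182)
t=0.800: state=(-0.602, 0.227)
t=1.000: state=(-0.433, 1.379)
t=1.200: state=(-0.098, 1.827)
t=1.400: state=(0.240, 1.420)
t=1.600: state=(0.432, 0.447)
t=1.800: state=(0.414, -0.593)
t=2.000: state=(0.220, -1.262)
t=2.200: state=(-0.048, -1.303)
t=2.400: state=(-0.262, -0.763)
t=2.600: state=(-0.336, 0.042)
t=2.800: state=(-0.253, 0.733)
t=3.000: state=(-0.070, 1.023)
t=3.200: state=(0.123, 0.826)
compare at T: theta=0.123, omega=0.826

largest component: omega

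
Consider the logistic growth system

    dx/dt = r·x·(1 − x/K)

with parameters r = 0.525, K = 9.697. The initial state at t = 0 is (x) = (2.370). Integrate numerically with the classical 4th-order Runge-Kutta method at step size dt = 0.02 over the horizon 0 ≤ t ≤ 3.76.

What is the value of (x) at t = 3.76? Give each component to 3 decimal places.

t=0.000: state=(2.370)
step 1 (dt=0.02): k1=(0.940), k2=(0.943), k3=(0.943), k4=(0.945); state += dt/6·(k1+2k2+2k3+k4)
t=0.020: state=(2.389)
t=0.040: state=(2.408)
t=0.060: state=(2.427)
continuing one RK4 step at a time; state shown every 10 steps (Δt=0.2):
t=0.200: state=(2.563)
t=0.400: state=(2.766)
t=0.600: state=(2.978)
t=0.800: state=(3.199)
t=1.000: state=(3.428)
t=1.200: state=(3.664)
t=1.400: state=(3.906)
t=1.600: state=(4.153)
t=1.800: state=(4.404)
t=2.000: state=(4.658)
t=2.200: state=(4.912)
t=2.400: state=(5.166)
t=2.600: state=(5.419)
t=2.800: state=(5.668)
t=3.000: state=(5.913)
t=3.200: state=(6.152)
t=3.400: state=(6.385)
t=3.600: state=(6.610)
t=3.760: state=(6.784)

(x) = (6.784)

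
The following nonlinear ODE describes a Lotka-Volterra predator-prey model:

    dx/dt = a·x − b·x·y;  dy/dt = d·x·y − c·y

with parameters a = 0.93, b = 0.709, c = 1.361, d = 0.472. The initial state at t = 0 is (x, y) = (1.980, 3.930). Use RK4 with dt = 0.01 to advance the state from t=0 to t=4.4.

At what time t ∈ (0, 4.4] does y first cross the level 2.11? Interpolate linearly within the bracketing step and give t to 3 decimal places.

t = 0.773

t=0.000: state=(1.980, 3.930)
step 1 (dt=0.01): k1=(-3.676, -1.676), k2=(-3.630, -1.706), k3=(-3.630, -1.706), k4=(-3.585, -1.736); state += dt/6·(k1+2k2+2k3+k4)
t=0.010: state=(1.944, 3.913)
t=0.020: state=(1.908, 3.895)
t=0.030: state=(1.874, 3.877)
continuing one RK4 step at a time; state shown every 20 steps (Δt=0.2):
t=0.200: state=(1.405, 3.504)
t=0.400: state=(1.067, 2.995)
t=0.600: state=(0.871, 2.498)
t=0.770: state=(0.773, 2.116)
next step: t=0.780: state=(0.769, 2.095) — y has crossed 2.11
linear interpolation between t=0.770 (2.11635) and t=0.780 (2.09535) → t≈0.773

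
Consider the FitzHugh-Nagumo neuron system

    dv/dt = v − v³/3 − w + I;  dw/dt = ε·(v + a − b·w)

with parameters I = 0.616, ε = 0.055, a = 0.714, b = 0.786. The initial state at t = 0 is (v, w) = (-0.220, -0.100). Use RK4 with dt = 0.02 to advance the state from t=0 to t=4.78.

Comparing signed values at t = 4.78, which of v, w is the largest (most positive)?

t=0.000: state=(-0.220, -0.100)
step 1 (dt=0.02): k1=(0.500, 0.031), k2=(0.504, 0.032), k3=(0.504, 0.032), k4=(0.509, 0.032); state += dt/6·(k1+2k2+2k3+k4)
t=0.020: state=(-0.210, -0.099)
t=0.040: state=(-0.200, -0.099)
t=0.060: state=(-0.189, -0.098)
continuing one RK4 step at a time; state shown every 10 steps (Δt=0.2):
t=0.200: state=(-0.111, -0.093)
t=0.400: state=(0.021, -0.085)
t=0.600: state=(0.180, -0.075)
t=0.800: state=(0.370, -0.064)
t=1.000: state=(0.593, -0.050)
t=1.200: state=(0.843, -0.034)
t=1.400: state=(1.103, -0.015)
t=1.600: state=(1.348, 0.006)
t=1.800: state=(1.552, 0.030)
t=2.000: state=(1.703, 0.055)
t=2.200: state=(1.802, 0.082)
t=2.400: state=(1.862, 0.109)
t=2.600: state=(1.894, 0.136)
t=2.800: state=(1.908, 0.164)
t=3.000: state=(1.913, 0.191)
t=3.200: state=(1.911, 0.218)
t=3.400: state=(1.906, 0.245)
t=3.600: state=(1.899, 0.272)
t=3.800: state=(1.891, 0.298)
t=4.000: state=(1.882, 0.324)
t=4.200: state=(1.872, 0.349)
t=4.400: state=(1.862, 0.375)
t=4.600: state=(1.852, 0.400)
t=4.780: state=(1.843, 0.422)
compare at T: v=1.843, w=0.422

largest component: v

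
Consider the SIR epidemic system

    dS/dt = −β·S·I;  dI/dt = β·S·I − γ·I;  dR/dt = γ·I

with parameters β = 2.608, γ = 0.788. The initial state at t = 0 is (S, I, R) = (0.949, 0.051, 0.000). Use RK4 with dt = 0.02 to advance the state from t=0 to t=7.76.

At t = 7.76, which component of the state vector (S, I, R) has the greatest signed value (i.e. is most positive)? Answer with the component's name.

largest component: R

t=0.000: state=(0.949, 0.051, 0.000)
step 1 (dt=0.02): k1=(-0.126, 0.086, 0.040), k2=(-0.128, 0.087, 0.041), k3=(-0.128, 0.087, 0.041), k4=(-0.130, 0.089, 0.042); state += dt/6·(k1+2k2+2k3+k4)
t=0.020: state=(0.946, 0.053, 0.001)
t=0.040: state=(0.944, 0.055, 0.002)
t=0.060: state=(0.941, 0.056, 0.003)
continuing one RK4 step at a time; state shown every 25 steps (Δt=0.5):
t=0.500: state=(0.857, 0.112, 0.031)
t=1.000: state=(0.696, 0.210, 0.094)
t=1.500: state=(0.495, 0.308, 0.197)
t=2.000: state=(0.319, 0.352, 0.329)
t=2.500: state=(0.204, 0.331, 0.465)
t=3.000: state=(0.137, 0.278, 0.586)
t=3.500: state=(0.099, 0.218, 0.683)
t=4.000: state=(0.077, 0.165, 0.758)
t=4.500: state=(0.064, 0.122, 0.814)
t=5.000: state=(0.056, 0.089, 0.855)
t=5.500: state=(0.051, 0.064, 0.885)
t=6.000: state=(0.047, 0.046, 0.907)
t=6.500: state=(0.045, 0.033, 0.922)
t=7.000: state=(0.043, 0.024, 0.933)
t=7.500: state=(0.042, 0.017, 0.941)
t=7.760: state=(0.042, 0.014, 0.944)
compare at T: S=0.042, I=0.014, R=0.944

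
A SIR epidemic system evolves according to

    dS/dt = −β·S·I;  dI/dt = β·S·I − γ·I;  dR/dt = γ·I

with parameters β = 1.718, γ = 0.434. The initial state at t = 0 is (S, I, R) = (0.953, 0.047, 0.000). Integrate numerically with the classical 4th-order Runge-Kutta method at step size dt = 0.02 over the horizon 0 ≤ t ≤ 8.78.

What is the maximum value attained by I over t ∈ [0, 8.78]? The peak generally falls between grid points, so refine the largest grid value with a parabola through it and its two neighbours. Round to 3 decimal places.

t=0.000: state=(0.953, 0.047, 0.000)
step 1 (dt=0.02): k1=(-0.077, 0.057, 0.020), k2=(-0.078, 0.057, 0.021), k3=(-0.078, 0.057, 0.021), k4=(-0.079, 0.058, 0.021); state += dt/6·(k1+2k2+2k3+k4)
t=0.020: state=(0.951, 0.048, 0.000)
t=0.040: state=(0.950, 0.049, 0.001)
t=0.060: state=(0.948, 0.051, 0.001)
continuing one RK4 step at a time; state shown every 25 steps (Δt=0.5):
t=0.500: state=(0.902, 0.084, 0.014)
t=1.000: state=(0.820, 0.142, 0.038)
t=1.500: state=(0.702, 0.221, 0.077)
t=2.000: state=(0.560, 0.306, 0.134)
t=2.500: state=(0.418, 0.374, 0.208)
t=3.000: state=(0.298, 0.408, 0.294)
t=3.500: state=(0.209, 0.408, 0.383)
t=4.000: state=(0.149, 0.382, 0.469)
t=4.500: state=(0.109, 0.343, 0.548)
t=5.000: state=(0.083, 0.300, 0.618)
t=5.500: state=(0.065, 0.257, 0.678)
t=6.000: state=(0.053, 0.217, 0.729)
t=6.500: state=(0.045, 0.182, 0.773)
t=7.000: state=(0.039, 0.152, 0.809)
t=7.500: state=(0.034, 0.126, 0.839)
t=8.000: state=(0.031, 0.105, 0.864)
t=8.500: state=(0.029, 0.086, 0.885)
t=8.780: state=(0.028, 0.078, 0.895)
largest grid value and its neighbours: I(3.220)=0.41196, I(3.240)=0.41197, I(3.260)=0.41192
parabola through these three points peaks at t≈3.232 with I≈0.41197

max I = 0.412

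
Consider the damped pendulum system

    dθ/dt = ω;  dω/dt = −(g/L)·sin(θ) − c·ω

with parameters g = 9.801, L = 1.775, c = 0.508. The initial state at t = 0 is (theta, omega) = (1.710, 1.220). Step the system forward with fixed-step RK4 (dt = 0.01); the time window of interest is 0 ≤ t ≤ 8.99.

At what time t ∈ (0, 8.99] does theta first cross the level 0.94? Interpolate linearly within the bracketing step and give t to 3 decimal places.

t = 0.821

t=0.000: state=(1.710, 1.220)
step 1 (dt=0.01): k1=(1.220, -6.088), k2=(1.190, -6.068), k3=(1.190, -6.068), k4=(1.159, -6.048); state += dt/6·(k1+2k2+2k3+k4)
t=0.010: state=(1.722, 1.159)
t=0.020: state=(1.733, 1.099)
t=0.030: state=(1.744, 1.039)
continuing one RK4 step at a time; state shown every 50 steps (Δt=0.5):
t=0.500: state=(1.630, -1.436)
t=0.820: state=(0.943, -2.766)
next step: t=0.830: state=(0.915, -2.796) — theta has crossed 0.94
linear interpolation between t=0.820 (0.94326) and t=0.830 (0.91545) → t≈0.821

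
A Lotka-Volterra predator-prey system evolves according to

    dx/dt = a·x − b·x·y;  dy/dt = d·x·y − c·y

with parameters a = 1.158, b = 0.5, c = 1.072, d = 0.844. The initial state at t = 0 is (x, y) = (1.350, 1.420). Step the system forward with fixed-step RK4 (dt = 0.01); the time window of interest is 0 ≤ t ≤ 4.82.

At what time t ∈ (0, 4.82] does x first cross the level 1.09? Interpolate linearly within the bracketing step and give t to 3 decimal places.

t = 2.703

t=0.000: state=(1.350, 1.420)
step 1 (dt=0.01): k1=(0.605, 0.096), k2=(0.606, 0.099), k3=(0.606, 0.099), k4=(0.607, 0.103); state += dt/6·(k1+2k2+2k3+k4)
t=0.010: state=(1.356, 1.421)
t=0.020: state=(1.362, 1.422)
t=0.030: state=(1.368, 1.423)
continuing one RK4 step at a time; state shown every 20 steps (Δt=0.2):
t=0.200: state=(1.474, 1.454)
t=0.400: state=(1.602, 1.522)
t=0.600: state=(1.726, 1.626)
t=0.800: state=(1.836, 1.774)
t=1.000: state=(1.921, 1.966)
t=1.200: state=(1.966, 2.204)
t=1.400: state=(1.962, 2.480)
t=1.600: state=(1.902, 2.776)
t=1.800: state=(1.790, 3.061)
t=2.000: state=(1.641, 3.301)
t=2.200: state=(1.474, 3.465)
t=2.400: state=(1.308, 3.536)
t=2.600: state=(1.158, 3.513)
t=2.700: state=(1.092, 3.470)
next step: t=2.710: state=(1.086, 3.465) — x has crossed 1.09
linear interpolation between t=2.700 (1.09199) and t=2.710 (1.08572) → t≈2.703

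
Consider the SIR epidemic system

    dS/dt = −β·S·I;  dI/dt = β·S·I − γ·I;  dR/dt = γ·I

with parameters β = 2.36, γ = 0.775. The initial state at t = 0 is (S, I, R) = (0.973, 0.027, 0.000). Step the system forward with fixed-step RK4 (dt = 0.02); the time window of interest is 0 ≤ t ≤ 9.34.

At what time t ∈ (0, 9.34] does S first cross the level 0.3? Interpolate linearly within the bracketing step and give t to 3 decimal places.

t = 2.835

t=0.000: state=(0.973, 0.027, 0.000)
step 1 (dt=0.02): k1=(-0.062, 0.041, 0.021), k2=(-0.063, 0.042, 0.021), k3=(-0.063, 0.042, 0.021), k4=(-0.064, 0.042, 0.022); state += dt/6·(k1+2k2+2k3+k4)
t=0.020: state=(0.972, 0.028, 0.000)
t=0.040: state=(0.970, 0.029, 0.001)
t=0.060: state=(0.969, 0.030, 0.001)
continuing one RK4 step at a time; state shown every 25 steps (Δt=0.5):
t=0.500: state=(0.928, 0.056, 0.016)
t=1.000: state=(0.844, 0.109, 0.047)
t=1.500: state=(0.710, 0.187, 0.104)
t=2.000: state=(0.543, 0.266, 0.192)
t=2.500: state=(0.384, 0.311, 0.305)
t=2.820: state=(0.303, 0.314, 0.383)
next step: t=2.840: state=(0.299, 0.314, 0.388) — S has crossed 0.3
linear interpolation between t=2.820 (0.30331) and t=2.840 (0.29885) → t≈2.835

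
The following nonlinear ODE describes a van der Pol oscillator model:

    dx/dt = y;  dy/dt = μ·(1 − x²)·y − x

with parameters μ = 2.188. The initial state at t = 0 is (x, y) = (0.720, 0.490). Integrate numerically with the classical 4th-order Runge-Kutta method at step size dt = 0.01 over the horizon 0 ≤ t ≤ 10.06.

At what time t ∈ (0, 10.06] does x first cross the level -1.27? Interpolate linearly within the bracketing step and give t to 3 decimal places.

t=0.000: state=(0.720, 0.490)
step 1 (dt=0.01): k1=(0.490, -0.204), k2=(0.489, -0.211), k3=(0.489, -0.211), k4=(0.488, -0.218); state += dt/6·(k1+2k2+2k3+k4)
t=0.010: state=(0.725, 0.488)
t=0.020: state=(0.730, 0.486)
t=0.030: state=(0.735, 0.483)
continuing one RK4 step at a time; state shown every 50 steps (Δt=0.5):
t=0.500: state=(0.910, 0.215)
t=1.000: state=(0.904, -0.250)
t=1.500: state=(0.636, -0.884)
t=2.000: state=(-0.147, -2.563)
t=2.340: state=(-1.253, -3.322)
next step: t=2.350: state=(-1.286, -3.265) — x has crossed -1.27
linear interpolation between t=2.340 (-1.25303) and t=2.350 (-1.28597) → t≈2.345

t = 2.345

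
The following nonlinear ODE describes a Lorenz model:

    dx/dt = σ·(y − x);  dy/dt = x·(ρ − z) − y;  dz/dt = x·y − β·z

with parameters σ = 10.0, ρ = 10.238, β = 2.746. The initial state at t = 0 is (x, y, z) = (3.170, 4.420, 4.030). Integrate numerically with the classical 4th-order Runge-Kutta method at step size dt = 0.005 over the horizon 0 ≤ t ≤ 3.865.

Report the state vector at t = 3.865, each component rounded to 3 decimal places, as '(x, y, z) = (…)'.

t=0.000: state=(3.170, 4.420, 4.030)
step 1 (dt=0.005): k1=(12.500, 15.259, 2.945), k2=(12.569, 15.392, 3.185), k3=(12.571, 15.390, 3.185), k4=(12.641, 15.521, 3.428); state += dt/6·(k1+2k2+2k3+k4)
t=0.005: state=(3.233, 4.497, 4.046)
t=0.010: state=(3.296, 4.575, 4.064)
t=0.015: state=(3.361, 4.655, 4.085)
continuing one RK4 step at a time; state shown every 40 steps (Δt=0.2):
t=0.200: state=(6.205, 7.778, 7.074)
t=0.400: state=(7.246, 6.317, 12.531)
t=0.600: state=(4.298, 3.004, 11.030)
t=0.800: state=(3.034, 2.986, 7.847)
t=1.000: state=(3.738, 4.432, 6.412)
t=1.200: state=(5.511, 6.433, 7.743)
t=1.400: state=(6.413, 6.189, 10.768)
t=1.600: state=(5.030, 4.197, 10.720)
t=1.800: state=(3.980, 3.820, 8.765)
t=2.000: state=(4.293, 4.710, 7.710)
t=2.200: state=(5.332, 5.839, 8.470)
t=2.400: state=(5.806, 5.695, 10.067)
t=2.600: state=(5.095, 4.640, 10.124)
t=2.800: state=(4.470, 4.356, 9.025)
t=3.000: state=(4.639, 4.887, 8.402)
t=3.200: state=(5.231, 5.500, 8.866)
t=3.400: state=(5.458, 5.389, 9.710)
t=3.600: state=(5.072, 4.825, 9.731)
t=3.800: state=(4.726, 4.662, 9.119)
t=3.865: state=(4.711, 4.728, 8.945)

(x, y, z) = (4.711, 4.728, 8.945)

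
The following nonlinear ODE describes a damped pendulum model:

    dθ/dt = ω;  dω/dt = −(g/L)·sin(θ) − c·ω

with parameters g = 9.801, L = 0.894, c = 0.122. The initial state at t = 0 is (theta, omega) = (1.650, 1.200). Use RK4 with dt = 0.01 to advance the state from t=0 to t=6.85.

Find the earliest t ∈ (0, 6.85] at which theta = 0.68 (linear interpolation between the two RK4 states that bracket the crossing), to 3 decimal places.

t = 0.553

t=0.000: state=(1.650, 1.200)
step 1 (dt=0.01): k1=(1.200, -11.075), k2=(1.145, -11.063), k3=(1.145, -11.063), k4=(1.089, -11.051); state += dt/6·(k1+2k2+2k3+k4)
t=0.010: state=(1.661, 1.089)
t=0.020: state=(1.672, 0.979)
t=0.030: state=(1.681, 0.869)
continuing one RK4 step at a time; state shown every 25 steps (Δt=0.25):
t=0.250: state=(1.609, -1.517)
t=0.500: state=(0.904, -4.023)
t=0.550: state=(0.693, -4.390)
next step: t=0.560: state=(0.649, -4.452) — theta has crossed 0.68
linear interpolation between t=0.550 (0.69313) and t=0.560 (0.64892) → t≈0.553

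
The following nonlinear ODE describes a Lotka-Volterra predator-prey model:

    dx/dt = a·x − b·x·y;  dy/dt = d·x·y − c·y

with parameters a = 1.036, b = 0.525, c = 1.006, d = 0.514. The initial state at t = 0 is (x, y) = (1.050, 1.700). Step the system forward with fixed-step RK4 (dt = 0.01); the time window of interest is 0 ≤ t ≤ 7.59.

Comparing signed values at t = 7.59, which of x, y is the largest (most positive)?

t=0.000: state=(1.050, 1.700)
step 1 (dt=0.01): k1=(0.151, -0.793), k2=(0.153, -0.790), k3=(0.153, -0.790), k4=(0.155, -0.788); state += dt/6·(k1+2k2+2k3+k4)
t=0.010: state=(1.052, 1.692)
t=0.020: state=(1.053, 1.684)
t=0.030: state=(1.055, 1.676)
continuing one RK4 step at a time; state shown every 25 steps (Δt=0.25):
t=0.250: state=(1.102, 1.518)
t=0.500: state=(1.182, 1.366)
t=0.750: state=(1.291, 1.245)
t=1.000: state=(1.429, 1.153)
t=1.250: state=(1.599, 1.088)
t=1.500: state=(1.801, 1.053)
t=1.750: state=(2.033, 1.047)
t=2.000: state=(2.293, 1.075)
t=2.250: state=(2.570, 1.142)
t=2.500: state=(2.846, 1.258)
t=2.750: state=(3.093, 1.433)
t=3.000: state=(3.269, 1.679)
t=3.250: state=(3.330, 1.998)
t=3.500: state=(3.240, 2.374)
t=3.750: state=(2.996, 2.760)
t=4.000: state=(2.642, 3.086)
t=4.250: state=(2.250, 3.286)
t=4.500: state=(1.885, 3.331)
t=4.750: state=(1.585, 3.235)
t=5.000: state=(1.360, 3.037)
t=5.250: state=(1.202, 2.782)
t=5.500: state=(1.100, 2.507)
t=5.750: state=(1.044, 2.237)
t=6.000: state=(1.026, 1.986)
t=6.250: state=(1.040, 1.763)
t=6.500: state=(1.083, 1.571)
t=6.750: state=(1.154, 1.410)
t=7.000: state=(1.254, 1.279)
t=7.250: state=(1.383, 1.178)
t=7.500: state=(1.543, 1.105)
t=7.590: state=(1.608, 1.086)
compare at T: x=1.608, y=1.086

largest component: x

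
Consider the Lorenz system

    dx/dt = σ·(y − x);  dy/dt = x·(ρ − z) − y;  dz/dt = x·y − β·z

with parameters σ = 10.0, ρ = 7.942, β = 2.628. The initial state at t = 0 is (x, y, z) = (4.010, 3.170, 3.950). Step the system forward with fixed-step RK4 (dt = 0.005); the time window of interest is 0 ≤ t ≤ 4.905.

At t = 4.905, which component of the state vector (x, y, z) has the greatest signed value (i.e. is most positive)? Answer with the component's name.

largest component: z

t=0.000: state=(4.010, 3.170, 3.950)
step 1 (dt=0.005): k1=(-8.400, 12.838, 2.331), k2=(-7.869, 12.699, 2.377), k3=(-7.886, 12.704, 2.380), k4=(-7.371, 12.570, 2.427); state += dt/6·(k1+2k2+2k3+k4)
t=0.005: state=(3.971, 3.234, 3.962)
t=0.010: state=(3.936, 3.296, 3.974)
t=0.015: state=(3.906, 3.357, 3.987)
continuing one RK4 step at a time; state shown every 40 steps (Δt=0.2):
t=0.200: state=(4.476, 5.166, 5.068)
t=0.400: state=(5.540, 5.710, 7.528)
t=0.600: state=(4.939, 4.303, 8.638)
t=0.800: state=(3.750, 3.324, 7.549)
t=1.000: state=(3.378, 3.414, 6.247)
t=1.200: state=(3.774, 4.098, 5.768)
t=1.400: state=(4.488, 4.818, 6.342)
t=1.600: state=(4.849, 4.843, 7.369)
t=1.800: state=(4.514, 4.243, 7.682)
t=2.000: state=(4.021, 3.845, 7.166)
t=2.200: state=(3.888, 3.928, 6.583)
t=2.400: state=(4.117, 4.282, 6.446)
t=2.600: state=(4.432, 4.552, 6.787)
t=2.800: state=(4.519, 4.482, 7.196)
t=3.000: state=(4.339, 4.220, 7.249)
t=3.200: state=(4.139, 4.076, 6.993)
t=3.400: state=(4.113, 4.146, 6.754)
t=3.600: state=(4.236, 4.312, 6.743)
t=3.800: state=(4.363, 4.402, 6.919)
t=4.000: state=(4.371, 4.343, 7.074)
t=4.200: state=(4.281, 4.230, 7.063)
t=4.400: state=(4.204, 4.185, 6.940)
t=4.600: state=(4.209, 4.230, 6.849)
t=4.800: state=(4.270, 4.303, 6.867)
t=4.905: state=(4.301, 4.325, 6.908)
compare at T: x=4.301, y=4.325, z=6.908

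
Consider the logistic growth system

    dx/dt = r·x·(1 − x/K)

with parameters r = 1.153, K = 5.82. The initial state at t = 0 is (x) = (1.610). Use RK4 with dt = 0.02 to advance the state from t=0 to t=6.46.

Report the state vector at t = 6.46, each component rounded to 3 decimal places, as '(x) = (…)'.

(x) = (5.811)

t=0.000: state=(1.610)
step 1 (dt=0.02): k1=(1.343), k2=(1.350), k3=(1.350), k4=(1.357); state += dt/6·(k1+2k2+2k3+k4)
t=0.020: state=(1.637)
t=0.040: state=(1.664)
t=0.060: state=(1.692)
continuing one RK4 step at a time; state shown every 25 steps (Δt=0.5):
t=0.500: state=(2.357)
t=1.000: state=(3.188)
t=1.500: state=(3.976)
t=2.000: state=(4.617)
t=2.500: state=(5.077)
t=3.000: state=(5.378)
t=3.500: state=(5.563)
t=4.000: state=(5.673)
t=4.500: state=(5.736)
t=5.000: state=(5.773)
t=5.500: state=(5.793)
t=6.000: state=(5.805)
t=6.460: state=(5.811)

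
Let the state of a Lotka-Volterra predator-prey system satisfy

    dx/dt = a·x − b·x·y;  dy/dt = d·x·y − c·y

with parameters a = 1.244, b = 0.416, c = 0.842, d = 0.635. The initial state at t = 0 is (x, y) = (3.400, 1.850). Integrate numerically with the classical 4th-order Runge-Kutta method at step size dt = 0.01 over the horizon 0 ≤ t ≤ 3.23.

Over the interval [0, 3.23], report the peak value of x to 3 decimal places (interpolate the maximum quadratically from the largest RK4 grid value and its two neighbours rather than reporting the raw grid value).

max x = 3.709

t=0.000: state=(3.400, 1.850)
step 1 (dt=0.01): k1=(1.613, 2.436), k2=(1.600, 2.462), k3=(1.599, 2.462), k4=(1.586, 2.488); state += dt/6·(k1+2k2+2k3+k4)
t=0.010: state=(3.416, 1.875)
t=0.020: state=(3.432, 1.900)
t=0.030: state=(3.447, 1.925)
continuing one RK4 step at a time; state shown every 20 steps (Δt=0.2):
t=0.200: state=(3.652, 2.450)
t=0.400: state=(3.693, 3.310)
t=0.600: state=(3.439, 4.414)
t=0.800: state=(2.907, 5.594)
t=1.000: state=(2.243, 6.559)
t=1.200: state=(1.626, 7.077)
t=1.400: state=(1.152, 7.122)
t=1.600: state=(0.826, 6.813)
t=1.800: state=(0.613, 6.302)
t=2.000: state=(0.477, 5.703)
t=2.200: state=(0.390, 5.090)
t=2.400: state=(0.336, 4.503)
t=2.600: state=(0.303, 3.962)
t=2.800: state=(0.285, 3.475)
t=3.000: state=(0.279, 3.043)
t=3.200: state=(0.283, 2.665)
t=3.230: state=(0.284, 2.612)
largest grid value and its neighbours: x(0.320)=3.70849, x(0.330)=3.70902, x(0.340)=3.70885
parabola through these three points peaks at t≈0.333 with x≈3.70904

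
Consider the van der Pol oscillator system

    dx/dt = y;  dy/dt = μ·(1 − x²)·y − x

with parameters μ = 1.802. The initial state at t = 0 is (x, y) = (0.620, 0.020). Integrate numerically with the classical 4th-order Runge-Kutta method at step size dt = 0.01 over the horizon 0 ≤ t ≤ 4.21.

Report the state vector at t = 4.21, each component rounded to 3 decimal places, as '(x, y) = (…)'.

t=0.000: state=(0.620, 0.020)
step 1 (dt=0.01): k1=(0.020, -0.598), k2=(0.017, -0.601), k3=(0.017, -0.601), k4=(0.014, -0.605); state += dt/6·(k1+2k2+2k3+k4)
t=0.010: state=(0.620, 0.014)
t=0.020: state=(0.620, 0.008)
t=0.030: state=(0.620, 0.002)
continuing one RK4 step at a time; state shown every 20 steps (Δt=0.2):
t=0.200: state=(0.611, -0.113)
t=0.400: state=(0.573, -0.278)
t=0.600: state=(0.497, -0.482)
t=0.800: state=(0.376, -0.747)
t=1.000: state=(0.192, -1.108)
t=1.200: state=(-0.076, -1.601)
t=1.400: state=(-0.454, -2.175)
t=1.600: state=(-0.929, -2.468)
t=1.800: state=(-1.384, -1.943)
t=2.000: state=(-1.672, -0.937)
t=2.200: state=(-1.780, -0.207)
t=2.400: state=(-1.780, 0.153)
t=2.600: state=(-1.731, 0.320)
t=2.800: state=(-1.657, 0.410)
t=3.000: state=(-1.568, 0.477)
t=3.200: state=(-1.467, 0.541)
t=3.400: state=(-1.351, 0.618)
t=3.600: state=(-1.218, 0.719)
t=3.800: state=(-1.061, 0.862)
t=4.000: state=(-0.868, 1.079)
t=4.200: state=(-0.621, 1.426)
t=4.210: state=(-0.606, 1.448)

(x, y) = (-0.606, 1.448)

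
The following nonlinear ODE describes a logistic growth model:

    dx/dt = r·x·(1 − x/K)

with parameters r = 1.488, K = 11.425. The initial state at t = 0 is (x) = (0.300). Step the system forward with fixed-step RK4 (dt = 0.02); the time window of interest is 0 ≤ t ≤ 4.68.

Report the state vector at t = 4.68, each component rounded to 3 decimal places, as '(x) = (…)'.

t=0.000: state=(0.300)
step 1 (dt=0.02): k1=(0.435), k2=(0.441), k3=(0.441), k4=(0.447); state += dt/6·(k1+2k2+2k3+k4)
t=0.020: state=(0.309)
t=0.040: state=(0.318)
t=0.060: state=(0.327)
continuing one RK4 step at a time; state shown every 10 steps (Δt=0.2):
t=0.200: state=(0.400)
t=0.400: state=(0.533)
t=0.600: state=(0.706)
t=0.800: state=(0.931)
t=1.000: state=(1.219)
t=1.200: state=(1.583)
t=1.400: state=(2.034)
t=1.600: state=(2.579)
t=1.800: state=(3.221)
t=2.000: state=(3.952)
t=2.200: state=(4.752)
t=2.400: state=(5.593)
t=2.600: state=(6.439)
t=2.800: state=(7.254)
t=3.000: state=(8.006)
t=3.200: state=(8.674)
t=3.400: state=(9.247)
t=3.600: state=(9.724)
t=3.800: state=(10.112)
t=4.000: state=(10.420)
t=4.200: state=(10.661)
t=4.400: state=(10.848)
t=4.600: state=(10.991)
t=4.680: state=(11.038)

(x) = (11.038)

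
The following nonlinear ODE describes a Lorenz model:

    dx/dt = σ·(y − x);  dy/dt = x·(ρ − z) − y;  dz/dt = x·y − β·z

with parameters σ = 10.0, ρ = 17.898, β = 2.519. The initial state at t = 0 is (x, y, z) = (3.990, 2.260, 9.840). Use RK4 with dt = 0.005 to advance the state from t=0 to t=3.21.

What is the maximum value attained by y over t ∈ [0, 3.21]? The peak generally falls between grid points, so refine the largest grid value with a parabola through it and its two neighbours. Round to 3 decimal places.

max y = 12.108

t=0.000: state=(3.990, 2.260, 9.840)
step 1 (dt=0.005): k1=(-17.300, 29.891, -15.770), k2=(-16.120, 29.624, -15.473), k3=(-16.156, 29.645, -15.471), k4=(-15.010, 29.395, -15.178); state += dt/6·(k1+2k2+2k3+k4)
t=0.005: state=(3.909, 2.408, 9.763)
t=0.010: state=(3.840, 2.554, 9.688)
t=0.015: state=(3.781, 2.698, 9.617)
continuing one RK4 step at a time; state shown every 40 steps (Δt=0.2):
t=0.200: state=(5.928, 8.623, 9.902)
t=0.400: state=(10.534, 10.174, 21.700)
t=0.600: state=(4.697, 1.855, 19.567)
t=0.800: state=(2.355, 2.447, 12.681)
t=1.000: state=(4.208, 6.029, 9.723)
t=1.200: state=(9.291, 11.586, 16.396)
t=1.400: state=(7.411, 4.025, 22.115)
t=1.600: state=(2.976, 2.270, 15.164)
t=1.800: state=(3.599, 4.796, 10.793)
t=2.000: state=(7.703, 10.297, 13.555)
t=2.200: state=(8.944, 6.668, 22.252)
t=2.400: state=(3.951, 2.520, 17.106)
t=2.600: state=(3.523, 4.297, 12.041)
t=2.800: state=(6.740, 9.040, 12.732)
t=3.000: state=(9.278, 8.258, 21.118)
t=3.200: state=(4.889, 3.059, 18.325)
t=3.210: state=(4.713, 3.016, 18.013)
largest grid value and its neighbours: y(0.320)=12.09259, y(0.325)=12.10686, y(0.330)=12.10393
parabola through these three points peaks at t≈0.327 with y≈12.10780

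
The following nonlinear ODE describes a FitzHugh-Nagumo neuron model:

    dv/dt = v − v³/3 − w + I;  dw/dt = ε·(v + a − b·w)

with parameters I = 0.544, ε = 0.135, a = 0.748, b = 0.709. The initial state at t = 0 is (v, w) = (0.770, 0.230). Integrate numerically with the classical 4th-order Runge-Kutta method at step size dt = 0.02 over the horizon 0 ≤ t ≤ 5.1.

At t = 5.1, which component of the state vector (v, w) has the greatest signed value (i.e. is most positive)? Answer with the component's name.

t=0.000: state=(0.770, 0.230)
step 1 (dt=0.02): k1=(0.932, 0.183), k2=(0.934, 0.184), k3=(0.934, 0.184), k4=(0.935, 0.185); state += dt/6·(k1+2k2+2k3+k4)
t=0.020: state=(0.789, 0.234)
t=0.040: state=(0.807, 0.237)
t=0.060: state=(0.826, 0.241)
continuing one RK4 step at a time; state shown every 10 steps (Δt=0.2):
t=0.200: state=(0.958, 0.269)
t=0.400: state=(1.141, 0.312)
t=0.600: state=(1.305, 0.359)
t=0.800: state=(1.438, 0.409)
t=1.000: state=(1.537, 0.461)
t=1.200: state=(1.604, 0.514)
t=1.400: state=(1.643, 0.568)
t=1.600: state=(1.662, 0.621)
t=1.800: state=(1.667, 0.674)
t=2.000: state=(1.661, 0.726)
t=2.200: state=(1.648, 0.776)
t=2.400: state=(1.631, 0.825)
t=2.600: state=(1.610, 0.873)
t=2.800: state=(1.587, 0.919)
t=3.000: state=(1.562, 0.964)
t=3.200: state=(1.536, 1.007)
t=3.400: state=(1.508, 1.049)
t=3.600: state=(1.480, 1.089)
t=3.800: state=(1.450, 1.127)
t=4.000: state=(1.420, 1.164)
t=4.200: state=(1.388, 1.200)
t=4.400: state=(1.356, 1.234)
t=4.600: state=(1.322, 1.266)
t=4.800: state=(1.288, 1.297)
t=5.000: state=(1.251, 1.326)
t=5.100: state=(1.233, 1.341)
compare at T: v=1.233, w=1.341

largest component: w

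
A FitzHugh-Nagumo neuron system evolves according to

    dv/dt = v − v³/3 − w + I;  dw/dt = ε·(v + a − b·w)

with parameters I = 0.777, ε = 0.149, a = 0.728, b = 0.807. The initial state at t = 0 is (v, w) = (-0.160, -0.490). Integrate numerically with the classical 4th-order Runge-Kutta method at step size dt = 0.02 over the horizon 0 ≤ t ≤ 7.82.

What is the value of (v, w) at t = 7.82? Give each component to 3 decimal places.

(v, w) = (1.260, 1.527)

t=0.000: state=(-0.160, -0.490)
step 1 (dt=0.02): k1=(1.108, 0.144), k2=(1.118, 0.145), k3=(1.118, 0.145), k4=(1.127, 0.147); state += dt/6·(k1+2k2+2k3+k4)
t=0.020: state=(-0.138, -0.487)
t=0.040: state=(-0.115, -0.484)
t=0.060: state=(-0.092, -0.481)
continuing one RK4 step at a time; state shown every 25 steps (Δt=0.5):
t=0.500: state=(0.529, -0.397)
t=1.000: state=(1.384, -0.251)
t=1.500: state=(1.885, -0.062)
t=2.000: state=(1.986, 0.135)
t=2.500: state=(1.960, 0.323)
t=3.000: state=(1.905, 0.497)
t=3.500: state=(1.844, 0.656)
t=4.000: state=(1.781, 0.801)
t=4.500: state=(1.718, 0.933)
t=5.000: state=(1.653, 1.053)
t=5.500: state=(1.588, 1.162)
t=6.000: state=(1.521, 1.259)
t=6.500: state=(1.453, 1.346)
t=7.000: state=(1.383, 1.422)
t=7.500: state=(1.309, 1.489)
t=7.820: state=(1.260, 1.527)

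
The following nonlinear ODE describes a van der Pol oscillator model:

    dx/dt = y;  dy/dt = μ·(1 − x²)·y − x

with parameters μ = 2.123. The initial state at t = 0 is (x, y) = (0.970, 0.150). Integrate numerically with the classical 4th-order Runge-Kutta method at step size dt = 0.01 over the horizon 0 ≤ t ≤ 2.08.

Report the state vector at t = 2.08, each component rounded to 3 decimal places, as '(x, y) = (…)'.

t=0.000: state=(0.970, 0.150)
step 1 (dt=0.01): k1=(0.150, -0.951), k2=(0.145, -0.953), k3=(0.145, -0.953), k4=(0.140, -0.955); state += dt/6·(k1+2k2+2k3+k4)
t=0.010: state=(0.971, 0.140)
t=0.020: state=(0.973, 0.131)
t=0.030: state=(0.974, 0.121)
continuing one RK4 step at a time; state shown every 10 steps (Δt=0.1):
t=0.100: state=(0.980, 0.053)
t=0.200: state=(0.981, -0.045)
t=0.300: state=(0.971, -0.143)
t=0.400: state=(0.952, -0.243)
t=0.500: state=(0.923, -0.344)
t=0.600: state=(0.883, -0.450)
t=0.700: state=(0.832, -0.564)
t=0.800: state=(0.770, -0.692)
t=0.900: state=(0.693, -0.841)
t=1.000: state=(0.601, -1.020)
t=1.100: state=(0.488, -1.242)
t=1.200: state=(0.350, -1.525)
t=1.300: state=(0.180, -1.886)
t=1.400: state=(-0.030, -2.337)
t=1.500: state=(-0.289, -2.855)
t=1.600: state=(-0.600, -3.334)
t=1.700: state=(-0.947, -3.546)
t=1.800: state=(-1.292, -3.241)
t=1.900: state=(-1.579, -2.447)
t=2.000: state=(-1.776, -1.516)
t=2.080: state=(-1.872, -0.898)

(x, y) = (-1.872, -0.898)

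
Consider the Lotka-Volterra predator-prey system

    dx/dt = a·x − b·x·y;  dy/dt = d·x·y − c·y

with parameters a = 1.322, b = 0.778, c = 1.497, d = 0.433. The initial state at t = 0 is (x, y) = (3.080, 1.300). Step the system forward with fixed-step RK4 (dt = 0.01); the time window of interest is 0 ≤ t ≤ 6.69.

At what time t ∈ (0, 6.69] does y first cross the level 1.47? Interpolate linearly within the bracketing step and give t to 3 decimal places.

t = 1.124

t=0.000: state=(3.080, 1.300)
step 1 (dt=0.01): k1=(0.957, -0.212), k2=(0.961, -0.210), k3=(0.961, -0.209), k4=(0.965, -0.207); state += dt/6·(k1+2k2+2k3+k4)
t=0.010: state=(3.090, 1.298)
t=0.020: state=(3.099, 1.296)
t=0.030: state=(3.109, 1.294)
continuing one RK4 step at a time; state shown every 25 steps (Δt=0.25):
t=0.250: state=(3.342, 1.265)
t=0.500: state=(3.637, 1.269)
t=0.750: state=(3.939, 1.316)
t=1.000: state=(4.210, 1.408)
t=1.120: state=(4.314, 1.468)
next step: t=1.130: state=(4.322, 1.473) — y has crossed 1.47
linear interpolation between t=1.120 (1.46775) and t=1.130 (1.47323) → t≈1.124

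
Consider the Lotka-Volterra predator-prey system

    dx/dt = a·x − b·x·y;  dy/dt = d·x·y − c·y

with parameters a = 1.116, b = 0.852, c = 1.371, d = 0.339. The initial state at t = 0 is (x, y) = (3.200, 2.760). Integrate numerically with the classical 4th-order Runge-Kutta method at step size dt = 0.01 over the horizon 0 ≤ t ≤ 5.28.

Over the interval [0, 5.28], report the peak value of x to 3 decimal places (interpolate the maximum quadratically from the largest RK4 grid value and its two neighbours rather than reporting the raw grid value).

max x = 8.193

t=0.000: state=(3.200, 2.760)
step 1 (dt=0.01): k1=(-3.954, -0.790), k2=(-3.919, -0.807), k3=(-3.919, -0.807), k4=(-3.884, -0.824); state += dt/6·(k1+2k2+2k3+k4)
t=0.010: state=(3.161, 2.752)
t=0.020: state=(3.122, 2.744)
t=0.030: state=(3.085, 2.735)
continuing one RK4 step at a time; state shown every 20 steps (Δt=0.2):
t=0.200: state=(2.542, 2.545)
t=0.400: state=(2.108, 2.263)
t=0.600: state=(1.839, 1.965)
t=0.800: state=(1.685, 1.682)
t=1.000: state=(1.617, 1.430)
t=1.200: state=(1.614, 1.212)
t=1.400: state=(1.668, 1.030)
t=1.600: state=(1.773, 0.879)
t=1.800: state=(1.929, 0.758)
t=2.000: state=(2.137, 0.661)
t=2.200: state=(2.403, 0.586)
t=2.400: state=(2.732, 0.530)
t=2.600: state=(3.132, 0.491)
t=2.800: state=(3.608, 0.469)
t=3.000: state=(4.167, 0.464)
t=3.200: state=(4.809, 0.478)
t=3.400: state=(5.526, 0.515)
t=3.600: state=(6.294, 0.585)
t=3.800: state=(7.058, 0.699)
t=4.000: state=(7.722, 0.878)
t=4.200: state=(8.137, 1.145)
t=4.400: state=(8.121, 1.514)
t=4.600: state=(7.553, 1.965)
t=4.800: state=(6.498, 2.410)
t=5.000: state=(5.230, 2.727)
t=5.200: state=(4.057, 2.837)
t=5.280: state=(3.658, 2.822)
largest grid value and its neighbours: x(4.290)=8.19300, x(4.300)=8.19316, x(4.310)=8.19204
parabola through these three points peaks at t≈4.296 with x≈8.19325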